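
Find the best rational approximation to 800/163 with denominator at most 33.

Expand x = 800/163 as a continued fraction with the Euclidean algorithm:
  800 = 4*163 + 148, so a_0 = 4.
  163 = 1*148 + 15, so a_1 = 1.
  148 = 9*15 + 13, so a_2 = 9.
  15 = 1*13 + 2, so a_3 = 1.
  13 = 6*2 + 1, so a_4 = 6.
  2 = 2*1 + 0, so a_5 = 2.
so x = [4; 1, 9, 1, 6, 2].
Convergents (p_i = a_i*p_{i-1} + p_{i-2}, q_i = a_i*q_{i-1} + q_{i-2} with p_{-2}=0, p_{-1}=1, q_{-2}=1, q_{-1}=0), until the denominator exceeds 33:
  i=0: a_0=4, p_0 = 4*1 + 0 = 4, q_0 = 4*0 + 1 = 1.
  i=1: a_1=1, p_1 = 1*4 + 1 = 5, q_1 = 1*1 + 0 = 1.
  i=2: a_2=9, p_2 = 9*5 + 4 = 49, q_2 = 9*1 + 1 = 10.
  i=3: a_3=1, p_3 = 1*49 + 5 = 54, q_3 = 1*10 + 1 = 11.
  i=4: a_4=6, p_4 = 6*54 + 49 = 373, q_4 = 6*11 + 10 = 76.
q_4 = 76 > 33, so the last convergent with denominator <= 33 is p_3/q_3 = 54/11.
The closest fraction with denominator <= 33 is either p_3/q_3 or the intermediate fraction (k*p_3 + p_2)/(k*q_3 + q_2) with the largest k >= 1 whose denominator stays <= 33; these approach x as k grows, and every other convergent or intermediate fraction in range is farther away.
Largest k: floor((33 - q_2)/q_3) = floor((33 - 10)/11) = 2.
That gives (2*54 + 49)/(2*11 + 10) = 157/32.
Compare the errors: |x - 54/11| = |800*11 - 54*163|/(163*11) = 2/1793, and |x - 157/32| = |800*32 - 157*163|/(163*32) = 9/5216.
Cross-multiplying, 2*5216 = 10432 < 16137 = 9*1793, so 2/1793 is smaller: the convergent 54/11 is closer to x than 157/32.

54/11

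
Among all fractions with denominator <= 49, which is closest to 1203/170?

92/13

Expand x = 1203/170 as a continued fraction with the Euclidean algorithm:
  1203 = 7*170 + 13, so a_0 = 7.
  170 = 13*13 + 1, so a_1 = 13.
  13 = 13*1 + 0, so a_2 = 13.
so x = [7; 13, 13].
Convergents (p_i = a_i*p_{i-1} + p_{i-2}, q_i = a_i*q_{i-1} + q_{i-2} with p_{-2}=0, p_{-1}=1, q_{-2}=1, q_{-1}=0), until the denominator exceeds 49:
  i=0: a_0=7, p_0 = 7*1 + 0 = 7, q_0 = 7*0 + 1 = 1.
  i=1: a_1=13, p_1 = 13*7 + 1 = 92, q_1 = 13*1 + 0 = 13.
  i=2: a_2=13, p_2 = 13*92 + 7 = 1203, q_2 = 13*13 + 1 = 170.
q_2 = 170 > 49, so the last convergent with denominator <= 49 is p_1/q_1 = 92/13.
The closest fraction with denominator <= 49 is either p_1/q_1 or the intermediate fraction (k*p_1 + p_0)/(k*q_1 + q_0) with the largest k >= 1 whose denominator stays <= 49; these approach x as k grows, and every other convergent or intermediate fraction in range is farther away.
Largest k: floor((49 - q_0)/q_1) = floor((49 - 1)/13) = 3.
That gives (3*92 + 7)/(3*13 + 1) = 283/40.
Compare the errors: |x - 92/13| = |1203*13 - 92*170|/(170*13) = 1/2210, and |x - 283/40| = |1203*40 - 283*170|/(170*40) = 10/6800.
Cross-multiplying, 1*6800 = 6800 < 22100 = 10*2210, so 1/2210 is smaller: the convergent 92/13 is closer to x than 283/40.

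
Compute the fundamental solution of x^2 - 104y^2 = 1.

First expand sqrt(104) as a continued fraction. With x_i = (sqrt(104) + m_i)/d_i and (m_0, d_0) = (0, 1): a_0 = floor(sqrt(104)) = 10, since 10^2 = 100 <= 104 < 121 = 11^2.
Iterate m_{i+1} = d_i*a_i - m_i, d_{i+1} = (104 - m_{i+1}^2)/d_i, a_{i+1} = floor((a_0 + m_{i+1})/d_{i+1}):
  m_1 = 1*10 - 0 = 10, d_1 = (104 - 10^2)/1 = 4/1 = 4, a_1 = floor((10 + 10)/4) = 5.
  m_2 = 4*5 - 10 = 10, d_2 = (104 - 10^2)/4 = 4/4 = 1, a_2 = floor((10 + 10)/1) = 20.
  m_3 = 1*20 - 10 = 10, d_3 = (104 - 10^2)/1 = 4/1 = 4: (m_3, d_3) = (m_1, d_1) = (10, 4), so from here the quotients repeat a_1, a_2; the period length is 2.
So sqrt(104) = [10; (5, 20)] with period length k = 2.
k is even, so the fundamental solution of x^2 - 104y^2 = 1 is (p_{k-1}, q_{k-1}) = (p_1, q_1); compute convergents through index 1.
Convergents (p_i = a_i*p_{i-1} + p_{i-2}, q_i = a_i*q_{i-1} + q_{i-2} with p_{-2}=0, p_{-1}=1, q_{-2}=1, q_{-1}=0):
  i=0: a_0=10, p_0 = 10*1 + 0 = 10, q_0 = 10*0 + 1 = 1.
  i=1: a_1=5, p_1 = 5*10 + 1 = 51, q_1 = 5*1 + 0 = 5.
Check: 51^2 - 104*5^2 = 2601 - 2600 = 1, so (x, y) = (51, 5) solves the equation, and by the theorem it is the least positive solution.

(x, y) = (51, 5)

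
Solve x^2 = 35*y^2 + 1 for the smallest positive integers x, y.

First expand sqrt(35) as a continued fraction. With x_i = (sqrt(35) + m_i)/d_i and (m_0, d_0) = (0, 1): a_0 = floor(sqrt(35)) = 5, since 5^2 = 25 <= 35 < 36 = 6^2.
Iterate m_{i+1} = d_i*a_i - m_i, d_{i+1} = (35 - m_{i+1}^2)/d_i, a_{i+1} = floor((a_0 + m_{i+1})/d_{i+1}):
  m_1 = 1*5 - 0 = 5, d_1 = (35 - 5^2)/1 = 10/1 = 10, a_1 = floor((5 + 5)/10) = 1.
  m_2 = 10*1 - 5 = 5, d_2 = (35 - 5^2)/10 = 10/10 = 1, a_2 = floor((5 + 5)/1) = 10.
  m_3 = 1*10 - 5 = 5, d_3 = (35 - 5^2)/1 = 10/1 = 10: (m_3, d_3) = (m_1, d_1) = (5, 10), so from here the quotients repeat a_1, a_2; the period length is 2.
So sqrt(35) = [5; (1, 10)] with period length k = 2.
k is even, so the fundamental solution of x^2 - 35y^2 = 1 is (p_{k-1}, q_{k-1}) = (p_1, q_1); compute convergents through index 1.
Convergents (p_i = a_i*p_{i-1} + p_{i-2}, q_i = a_i*q_{i-1} + q_{i-2} with p_{-2}=0, p_{-1}=1, q_{-2}=1, q_{-1}=0):
  i=0: a_0=5, p_0 = 5*1 + 0 = 5, q_0 = 5*0 + 1 = 1.
  i=1: a_1=1, p_1 = 1*5 + 1 = 6, q_1 = 1*1 + 0 = 1.
Check: 6^2 - 35*1^2 = 36 - 35 = 1, so (x, y) = (6, 1) solves the equation, and by the theorem it is the least positive solution.

(x, y) = (6, 1)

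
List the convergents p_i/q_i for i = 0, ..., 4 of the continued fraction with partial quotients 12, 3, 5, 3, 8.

12/1, 37/3, 197/16, 628/51, 5221/424

Using the convergent recurrence p_i = a_i*p_{i-1} + p_{i-2}, q_i = a_i*q_{i-1} + q_{i-2} with p_{-2}=0, p_{-1}=1, q_{-2}=1, q_{-1}=0:
  i=0: a_0=12, p_0 = 12*1 + 0 = 12, q_0 = 12*0 + 1 = 1.
  i=1: a_1=3, p_1 = 3*12 + 1 = 37, q_1 = 3*1 + 0 = 3.
  i=2: a_2=5, p_2 = 5*37 + 12 = 197, q_2 = 5*3 + 1 = 16.
  i=3: a_3=3, p_3 = 3*197 + 37 = 628, q_3 = 3*16 + 3 = 51.
  i=4: a_4=8, p_4 = 8*628 + 197 = 5221, q_4 = 8*51 + 16 = 424.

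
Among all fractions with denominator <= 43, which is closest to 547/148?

85/23

Expand x = 547/148 as a continued fraction with the Euclidean algorithm:
  547 = 3*148 + 103, so a_0 = 3.
  148 = 1*103 + 45, so a_1 = 1.
  103 = 2*45 + 13, so a_2 = 2.
  45 = 3*13 + 6, so a_3 = 3.
  13 = 2*6 + 1, so a_4 = 2.
  6 = 6*1 + 0, so a_5 = 6.
so x = [3; 1, 2, 3, 2, 6].
Convergents (p_i = a_i*p_{i-1} + p_{i-2}, q_i = a_i*q_{i-1} + q_{i-2} with p_{-2}=0, p_{-1}=1, q_{-2}=1, q_{-1}=0), until the denominator exceeds 43:
  i=0: a_0=3, p_0 = 3*1 + 0 = 3, q_0 = 3*0 + 1 = 1.
  i=1: a_1=1, p_1 = 1*3 + 1 = 4, q_1 = 1*1 + 0 = 1.
  i=2: a_2=2, p_2 = 2*4 + 3 = 11, q_2 = 2*1 + 1 = 3.
  i=3: a_3=3, p_3 = 3*11 + 4 = 37, q_3 = 3*3 + 1 = 10.
  i=4: a_4=2, p_4 = 2*37 + 11 = 85, q_4 = 2*10 + 3 = 23.
  i=5: a_5=6, p_5 = 6*85 + 37 = 547, q_5 = 6*23 + 10 = 148.
q_5 = 148 > 43, so the last convergent with denominator <= 43 is p_4/q_4 = 85/23.
The closest fraction with denominator <= 43 is either p_4/q_4 or the intermediate fraction (k*p_4 + p_3)/(k*q_4 + q_3) with the largest k >= 1 whose denominator stays <= 43; these approach x as k grows, and every other convergent or intermediate fraction in range is farther away.
Largest k: floor((43 - q_3)/q_4) = floor((43 - 10)/23) = 1.
That gives (1*85 + 37)/(1*23 + 10) = 122/33.
Compare the errors: |x - 85/23| = |547*23 - 85*148|/(148*23) = 1/3404, and |x - 122/33| = |547*33 - 122*148|/(148*33) = 5/4884.
Cross-multiplying, 1*4884 = 4884 < 17020 = 5*3404, so 1/3404 is smaller: the convergent 85/23 is closer to x than 122/33.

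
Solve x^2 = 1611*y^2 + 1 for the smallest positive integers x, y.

First expand sqrt(1611) as a continued fraction. With x_i = (sqrt(1611) + m_i)/d_i and (m_0, d_0) = (0, 1): a_0 = floor(sqrt(1611)) = 40, since 40^2 = 1600 <= 1611 < 1681 = 41^2.
Iterate m_{i+1} = d_i*a_i - m_i, d_{i+1} = (1611 - m_{i+1}^2)/d_i, a_{i+1} = floor((a_0 + m_{i+1})/d_{i+1}):
  m_1 = 1*40 - 0 = 40, d_1 = (1611 - 40^2)/1 = 11/1 = 11, a_1 = floor((40 + 40)/11) = 7.
  m_2 = 11*7 - 40 = 37, d_2 = (1611 - 37^2)/11 = 242/11 = 22, a_2 = floor((40 + 37)/22) = 3.
  m_3 = 22*3 - 37 = 29, d_3 = (1611 - 29^2)/22 = 770/22 = 35, a_3 = floor((40 + 29)/35) = 1.
  m_4 = 35*1 - 29 = 6, d_4 = (1611 - 6^2)/35 = 1575/35 = 45, a_4 = floor((40 + 6)/45) = 1.
  m_5 = 45*1 - 6 = 39, d_5 = (1611 - 39^2)/45 = 90/45 = 2, a_5 = floor((40 + 39)/2) = 39.
  m_6 = 2*39 - 39 = 39, d_6 = (1611 - 39^2)/2 = 90/2 = 45, a_6 = floor((40 + 39)/45) = 1.
  m_7 = 45*1 - 39 = 6, d_7 = (1611 - 6^2)/45 = 1575/45 = 35, a_7 = floor((40 + 6)/35) = 1.
  m_8 = 35*1 - 6 = 29, d_8 = (1611 - 29^2)/35 = 770/35 = 22, a_8 = floor((40 + 29)/22) = 3.
  m_9 = 22*3 - 29 = 37, d_9 = (1611 - 37^2)/22 = 242/22 = 11, a_9 = floor((40 + 37)/11) = 7.
  m_10 = 11*7 - 37 = 40, d_10 = (1611 - 40^2)/11 = 11/11 = 1, a_10 = floor((40 + 40)/1) = 80.
  m_11 = 1*80 - 40 = 40, d_11 = (1611 - 40^2)/1 = 11/1 = 11: (m_11, d_11) = (m_1, d_1) = (40, 11), so from here the quotients repeat a_1, ..., a_10; the period length is 10.
So sqrt(1611) = [40; (7, 3, 1, 1, 39, 1, 1, 3, 7, 80)] with period length k = 10.
k is even, so the fundamental solution of x^2 - 1611y^2 = 1 is (p_{k-1}, q_{k-1}) = (p_9, q_9); compute convergents through index 9.
Convergents (p_i = a_i*p_{i-1} + p_{i-2}, q_i = a_i*q_{i-1} + q_{i-2} with p_{-2}=0, p_{-1}=1, q_{-2}=1, q_{-1}=0):
  i=0: a_0=40, p_0 = 40*1 + 0 = 40, q_0 = 40*0 + 1 = 1.
  i=1: a_1=7, p_1 = 7*40 + 1 = 281, q_1 = 7*1 + 0 = 7.
  i=2: a_2=3, p_2 = 3*281 + 40 = 883, q_2 = 3*7 + 1 = 22.
  i=3: a_3=1, p_3 = 1*883 + 281 = 1164, q_3 = 1*22 + 7 = 29.
  i=4: a_4=1, p_4 = 1*1164 + 883 = 2047, q_4 = 1*29 + 22 = 51.
  i=5: a_5=39, p_5 = 39*2047 + 1164 = 80997, q_5 = 39*51 + 29 = 2018.
  i=6: a_6=1, p_6 = 1*80997 + 2047 = 83044, q_6 = 1*2018 + 51 = 2069.
  i=7: a_7=1, p_7 = 1*83044 + 80997 = 164041, q_7 = 1*2069 + 2018 = 4087.
  i=8: a_8=3, p_8 = 3*164041 + 83044 = 575167, q_8 = 3*4087 + 2069 = 14330.
  i=9: a_9=7, p_9 = 7*575167 + 164041 = 4190210, q_9 = 7*14330 + 4087 = 104397.
Check: 4190210^2 - 1611*104397^2 = 17557859844100 - 17557859844099 = 1, so (x, y) = (4190210, 104397) solves the equation, and by the theorem it is the least positive solution.

(x, y) = (4190210, 104397)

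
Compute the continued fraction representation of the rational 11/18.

[0; 1, 1, 1, 1, 3]

Run the Euclidean algorithm on 11 and 18; the successive quotients are the partial quotients a_0, a_1, ... (each step inverts the fractional part left over by the previous one):
  11 = 0*18 + 11, so a_0 = 0.
  18 = 1*11 + 7, so a_1 = 1.
  11 = 1*7 + 4, so a_2 = 1.
  7 = 1*4 + 3, so a_3 = 1.
  4 = 1*3 + 1, so a_4 = 1.
  3 = 3*1 + 0, so a_5 = 3.
The remainder reaches 0 after 6 divisions, so the expansion has 6 partial quotients, read off in order.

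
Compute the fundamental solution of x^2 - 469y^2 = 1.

(x, y) = (137215, 6336)

First expand sqrt(469) as a continued fraction. With x_i = (sqrt(469) + m_i)/d_i and (m_0, d_0) = (0, 1): a_0 = floor(sqrt(469)) = 21, since 21^2 = 441 <= 469 < 484 = 22^2.
Iterate m_{i+1} = d_i*a_i - m_i, d_{i+1} = (469 - m_{i+1}^2)/d_i, a_{i+1} = floor((a_0 + m_{i+1})/d_{i+1}):
  m_1 = 1*21 - 0 = 21, d_1 = (469 - 21^2)/1 = 28/1 = 28, a_1 = floor((21 + 21)/28) = 1.
  m_2 = 28*1 - 21 = 7, d_2 = (469 - 7^2)/28 = 420/28 = 15, a_2 = floor((21 + 7)/15) = 1.
  m_3 = 15*1 - 7 = 8, d_3 = (469 - 8^2)/15 = 405/15 = 27, a_3 = floor((21 + 8)/27) = 1.
  m_4 = 27*1 - 8 = 19, d_4 = (469 - 19^2)/27 = 108/27 = 4, a_4 = floor((21 + 19)/4) = 10.
  m_5 = 4*10 - 19 = 21, d_5 = (469 - 21^2)/4 = 28/4 = 7, a_5 = floor((21 + 21)/7) = 6.
  m_6 = 7*6 - 21 = 21, d_6 = (469 - 21^2)/7 = 28/7 = 4, a_6 = floor((21 + 21)/4) = 10.
  m_7 = 4*10 - 21 = 19, d_7 = (469 - 19^2)/4 = 108/4 = 27, a_7 = floor((21 + 19)/27) = 1.
  m_8 = 27*1 - 19 = 8, d_8 = (469 - 8^2)/27 = 405/27 = 15, a_8 = floor((21 + 8)/15) = 1.
  m_9 = 15*1 - 8 = 7, d_9 = (469 - 7^2)/15 = 420/15 = 28, a_9 = floor((21 + 7)/28) = 1.
  m_10 = 28*1 - 7 = 21, d_10 = (469 - 21^2)/28 = 28/28 = 1, a_10 = floor((21 + 21)/1) = 42.
  m_11 = 1*42 - 21 = 21, d_11 = (469 - 21^2)/1 = 28/1 = 28: (m_11, d_11) = (m_1, d_1) = (21, 28), so from here the quotients repeat a_1, ..., a_10; the period length is 10.
So sqrt(469) = [21; (1, 1, 1, 10, 6, 10, 1, 1, 1, 42)] with period length k = 10.
k is even, so the fundamental solution of x^2 - 469y^2 = 1 is (p_{k-1}, q_{k-1}) = (p_9, q_9); compute convergents through index 9.
Convergents (p_i = a_i*p_{i-1} + p_{i-2}, q_i = a_i*q_{i-1} + q_{i-2} with p_{-2}=0, p_{-1}=1, q_{-2}=1, q_{-1}=0):
  i=0: a_0=21, p_0 = 21*1 + 0 = 21, q_0 = 21*0 + 1 = 1.
  i=1: a_1=1, p_1 = 1*21 + 1 = 22, q_1 = 1*1 + 0 = 1.
  i=2: a_2=1, p_2 = 1*22 + 21 = 43, q_2 = 1*1 + 1 = 2.
  i=3: a_3=1, p_3 = 1*43 + 22 = 65, q_3 = 1*2 + 1 = 3.
  i=4: a_4=10, p_4 = 10*65 + 43 = 693, q_4 = 10*3 + 2 = 32.
  i=5: a_5=6, p_5 = 6*693 + 65 = 4223, q_5 = 6*32 + 3 = 195.
  i=6: a_6=10, p_6 = 10*4223 + 693 = 42923, q_6 = 10*195 + 32 = 1982.
  i=7: a_7=1, p_7 = 1*42923 + 4223 = 47146, q_7 = 1*1982 + 195 = 2177.
  i=8: a_8=1, p_8 = 1*47146 + 42923 = 90069, q_8 = 1*2177 + 1982 = 4159.
  i=9: a_9=1, p_9 = 1*90069 + 47146 = 137215, q_9 = 1*4159 + 2177 = 6336.
Check: 137215^2 - 469*6336^2 = 18827956225 - 18827956224 = 1, so (x, y) = (137215, 6336) solves the equation, and by the theorem it is the least positive solution.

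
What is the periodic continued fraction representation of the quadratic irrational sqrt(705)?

[26; (1, 1, 4, 3, 10, 3, 4, 1, 1, 52)]

Write x_i = (sqrt(705) + m_i)/d_i with (m_0, d_0) = (0, 1). a_0 = floor(sqrt(705)) = 26, since 26^2 = 676 <= 705 < 729 = 27^2.
Iterate m_{i+1} = d_i*a_i - m_i, d_{i+1} = (705 - m_{i+1}^2)/d_i, a_{i+1} = floor((a_0 + m_{i+1})/d_{i+1}):
  m_1 = 1*26 - 0 = 26, d_1 = (705 - 26^2)/1 = 29/1 = 29, a_1 = floor((26 + 26)/29) = 1.
  m_2 = 29*1 - 26 = 3, d_2 = (705 - 3^2)/29 = 696/29 = 24, a_2 = floor((26 + 3)/24) = 1.
  m_3 = 24*1 - 3 = 21, d_3 = (705 - 21^2)/24 = 264/24 = 11, a_3 = floor((26 + 21)/11) = 4.
  m_4 = 11*4 - 21 = 23, d_4 = (705 - 23^2)/11 = 176/11 = 16, a_4 = floor((26 + 23)/16) = 3.
  m_5 = 16*3 - 23 = 25, d_5 = (705 - 25^2)/16 = 80/16 = 5, a_5 = floor((26 + 25)/5) = 10.
  m_6 = 5*10 - 25 = 25, d_6 = (705 - 25^2)/5 = 80/5 = 16, a_6 = floor((26 + 25)/16) = 3.
  m_7 = 16*3 - 25 = 23, d_7 = (705 - 23^2)/16 = 176/16 = 11, a_7 = floor((26 + 23)/11) = 4.
  m_8 = 11*4 - 23 = 21, d_8 = (705 - 21^2)/11 = 264/11 = 24, a_8 = floor((26 + 21)/24) = 1.
  m_9 = 24*1 - 21 = 3, d_9 = (705 - 3^2)/24 = 696/24 = 29, a_9 = floor((26 + 3)/29) = 1.
  m_10 = 29*1 - 3 = 26, d_10 = (705 - 26^2)/29 = 29/29 = 1, a_10 = floor((26 + 26)/1) = 52.
  m_11 = 1*52 - 26 = 26, d_11 = (705 - 26^2)/1 = 29/1 = 29: (m_11, d_11) = (m_1, d_1) = (26, 29), so from here the quotients repeat a_1, ..., a_10; the period length is 10.
Hence the expansion of sqrt(705) is a_0 = 26 followed by the repeating block 1, 1, 4, 3, 10, 3, 4, 1, 1, 52 (period 10).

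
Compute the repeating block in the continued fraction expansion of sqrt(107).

[10; (2, 1, 9, 1, 2, 20)]

Write x_i = (sqrt(107) + m_i)/d_i with (m_0, d_0) = (0, 1). a_0 = floor(sqrt(107)) = 10, since 10^2 = 100 <= 107 < 121 = 11^2.
Iterate m_{i+1} = d_i*a_i - m_i, d_{i+1} = (107 - m_{i+1}^2)/d_i, a_{i+1} = floor((a_0 + m_{i+1})/d_{i+1}):
  m_1 = 1*10 - 0 = 10, d_1 = (107 - 10^2)/1 = 7/1 = 7, a_1 = floor((10 + 10)/7) = 2.
  m_2 = 7*2 - 10 = 4, d_2 = (107 - 4^2)/7 = 91/7 = 13, a_2 = floor((10 + 4)/13) = 1.
  m_3 = 13*1 - 4 = 9, d_3 = (107 - 9^2)/13 = 26/13 = 2, a_3 = floor((10 + 9)/2) = 9.
  m_4 = 2*9 - 9 = 9, d_4 = (107 - 9^2)/2 = 26/2 = 13, a_4 = floor((10 + 9)/13) = 1.
  m_5 = 13*1 - 9 = 4, d_5 = (107 - 4^2)/13 = 91/13 = 7, a_5 = floor((10 + 4)/7) = 2.
  m_6 = 7*2 - 4 = 10, d_6 = (107 - 10^2)/7 = 7/7 = 1, a_6 = floor((10 + 10)/1) = 20.
  m_7 = 1*20 - 10 = 10, d_7 = (107 - 10^2)/1 = 7/1 = 7: (m_7, d_7) = (m_1, d_1) = (10, 7), so from here the quotients repeat a_1, ..., a_6; the period length is 6.
Hence the expansion of sqrt(107) is a_0 = 10 followed by the repeating block 2, 1, 9, 1, 2, 20 (period 6).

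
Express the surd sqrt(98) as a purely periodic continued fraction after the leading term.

[9; (1, 8, 1, 18)]

Write x_i = (sqrt(98) + m_i)/d_i with (m_0, d_0) = (0, 1). a_0 = floor(sqrt(98)) = 9, since 9^2 = 81 <= 98 < 100 = 10^2.
Iterate m_{i+1} = d_i*a_i - m_i, d_{i+1} = (98 - m_{i+1}^2)/d_i, a_{i+1} = floor((a_0 + m_{i+1})/d_{i+1}):
  m_1 = 1*9 - 0 = 9, d_1 = (98 - 9^2)/1 = 17/1 = 17, a_1 = floor((9 + 9)/17) = 1.
  m_2 = 17*1 - 9 = 8, d_2 = (98 - 8^2)/17 = 34/17 = 2, a_2 = floor((9 + 8)/2) = 8.
  m_3 = 2*8 - 8 = 8, d_3 = (98 - 8^2)/2 = 34/2 = 17, a_3 = floor((9 + 8)/17) = 1.
  m_4 = 17*1 - 8 = 9, d_4 = (98 - 9^2)/17 = 17/17 = 1, a_4 = floor((9 + 9)/1) = 18.
  m_5 = 1*18 - 9 = 9, d_5 = (98 - 9^2)/1 = 17/1 = 17: (m_5, d_5) = (m_1, d_1) = (9, 17), so from here the quotients repeat a_1, ..., a_4; the period length is 4.
Hence the expansion of sqrt(98) is a_0 = 9 followed by the repeating block 1, 8, 1, 18 (period 4).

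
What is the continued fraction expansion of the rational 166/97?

[1; 1, 2, 2, 6, 2]

Run the Euclidean algorithm on 166 and 97; the successive quotients are the partial quotients a_0, a_1, ... (each step inverts the fractional part left over by the previous one):
  166 = 1*97 + 69, so a_0 = 1.
  97 = 1*69 + 28, so a_1 = 1.
  69 = 2*28 + 13, so a_2 = 2.
  28 = 2*13 + 2, so a_3 = 2.
  13 = 6*2 + 1, so a_4 = 6.
  2 = 2*1 + 0, so a_5 = 2.
The remainder reaches 0 after 6 divisions, so the expansion has 6 partial quotients, read off in order.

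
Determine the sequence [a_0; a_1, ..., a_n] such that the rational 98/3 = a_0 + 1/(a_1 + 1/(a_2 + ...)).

Run the Euclidean algorithm on 98 and 3; the successive quotients are the partial quotients a_0, a_1, ... (each step inverts the fractional part left over by the previous one):
  98 = 32*3 + 2, so a_0 = 32.
  3 = 1*2 + 1, so a_1 = 1.
  2 = 2*1 + 0, so a_2 = 2.
The remainder reaches 0 after 3 divisions, so the expansion has 3 partial quotients, read off in order.

[32; 1, 2]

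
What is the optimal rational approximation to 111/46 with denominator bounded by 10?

Expand x = 111/46 as a continued fraction with the Euclidean algorithm:
  111 = 2*46 + 19, so a_0 = 2.
  46 = 2*19 + 8, so a_1 = 2.
  19 = 2*8 + 3, so a_2 = 2.
  8 = 2*3 + 2, so a_3 = 2.
  3 = 1*2 + 1, so a_4 = 1.
  2 = 2*1 + 0, so a_5 = 2.
so x = [2; 2, 2, 2, 1, 2].
Convergents (p_i = a_i*p_{i-1} + p_{i-2}, q_i = a_i*q_{i-1} + q_{i-2} with p_{-2}=0, p_{-1}=1, q_{-2}=1, q_{-1}=0), until the denominator exceeds 10:
  i=0: a_0=2, p_0 = 2*1 + 0 = 2, q_0 = 2*0 + 1 = 1.
  i=1: a_1=2, p_1 = 2*2 + 1 = 5, q_1 = 2*1 + 0 = 2.
  i=2: a_2=2, p_2 = 2*5 + 2 = 12, q_2 = 2*2 + 1 = 5.
  i=3: a_3=2, p_3 = 2*12 + 5 = 29, q_3 = 2*5 + 2 = 12.
q_3 = 12 > 10, so the last convergent with denominator <= 10 is p_2/q_2 = 12/5.
The closest fraction with denominator <= 10 is either p_2/q_2 or the intermediate fraction (k*p_2 + p_1)/(k*q_2 + q_1) with the largest k >= 1 whose denominator stays <= 10; these approach x as k grows, and every other convergent or intermediate fraction in range is farther away.
Largest k: floor((10 - q_1)/q_2) = floor((10 - 2)/5) = 1.
That gives (1*12 + 5)/(1*5 + 2) = 17/7.
Compare the errors: |x - 12/5| = |111*5 - 12*46|/(46*5) = 3/230, and |x - 17/7| = |111*7 - 17*46|/(46*7) = 5/322.
Cross-multiplying, 3*322 = 966 < 1150 = 5*230, so 3/230 is smaller: the convergent 12/5 is closer to x than 17/7.

12/5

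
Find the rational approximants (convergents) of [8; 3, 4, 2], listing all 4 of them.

Using the convergent recurrence p_i = a_i*p_{i-1} + p_{i-2}, q_i = a_i*q_{i-1} + q_{i-2} with p_{-2}=0, p_{-1}=1, q_{-2}=1, q_{-1}=0:
  i=0: a_0=8, p_0 = 8*1 + 0 = 8, q_0 = 8*0 + 1 = 1.
  i=1: a_1=3, p_1 = 3*8 + 1 = 25, q_1 = 3*1 + 0 = 3.
  i=2: a_2=4, p_2 = 4*25 + 8 = 108, q_2 = 4*3 + 1 = 13.
  i=3: a_3=2, p_3 = 2*108 + 25 = 241, q_3 = 2*13 + 3 = 29.

8/1, 25/3, 108/13, 241/29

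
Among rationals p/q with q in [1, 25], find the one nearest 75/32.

54/23

Expand x = 75/32 as a continued fraction with the Euclidean algorithm:
  75 = 2*32 + 11, so a_0 = 2.
  32 = 2*11 + 10, so a_1 = 2.
  11 = 1*10 + 1, so a_2 = 1.
  10 = 10*1 + 0, so a_3 = 10.
so x = [2; 2, 1, 10].
Convergents (p_i = a_i*p_{i-1} + p_{i-2}, q_i = a_i*q_{i-1} + q_{i-2} with p_{-2}=0, p_{-1}=1, q_{-2}=1, q_{-1}=0), until the denominator exceeds 25:
  i=0: a_0=2, p_0 = 2*1 + 0 = 2, q_0 = 2*0 + 1 = 1.
  i=1: a_1=2, p_1 = 2*2 + 1 = 5, q_1 = 2*1 + 0 = 2.
  i=2: a_2=1, p_2 = 1*5 + 2 = 7, q_2 = 1*2 + 1 = 3.
  i=3: a_3=10, p_3 = 10*7 + 5 = 75, q_3 = 10*3 + 2 = 32.
q_3 = 32 > 25, so the last convergent with denominator <= 25 is p_2/q_2 = 7/3.
The closest fraction with denominator <= 25 is either p_2/q_2 or the intermediate fraction (k*p_2 + p_1)/(k*q_2 + q_1) with the largest k >= 1 whose denominator stays <= 25; these approach x as k grows, and every other convergent or intermediate fraction in range is farther away.
Largest k: floor((25 - q_1)/q_2) = floor((25 - 2)/3) = 7.
That gives (7*7 + 5)/(7*3 + 2) = 54/23.
Compare the errors: |x - 7/3| = |75*3 - 7*32|/(32*3) = 1/96, and |x - 54/23| = |75*23 - 54*32|/(32*23) = 3/736.
Cross-multiplying, 3*96 = 288 < 736 = 1*736, so 3/736 is smaller: the intermediate fraction 54/23 is closer to x than 7/3.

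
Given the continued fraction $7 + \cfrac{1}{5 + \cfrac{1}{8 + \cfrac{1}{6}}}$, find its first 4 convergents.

Using the convergent recurrence p_i = a_i*p_{i-1} + p_{i-2}, q_i = a_i*q_{i-1} + q_{i-2} with p_{-2}=0, p_{-1}=1, q_{-2}=1, q_{-1}=0:
  i=0: a_0=7, p_0 = 7*1 + 0 = 7, q_0 = 7*0 + 1 = 1.
  i=1: a_1=5, p_1 = 5*7 + 1 = 36, q_1 = 5*1 + 0 = 5.
  i=2: a_2=8, p_2 = 8*36 + 7 = 295, q_2 = 8*5 + 1 = 41.
  i=3: a_3=6, p_3 = 6*295 + 36 = 1806, q_3 = 6*41 + 5 = 251.

7/1, 36/5, 295/41, 1806/251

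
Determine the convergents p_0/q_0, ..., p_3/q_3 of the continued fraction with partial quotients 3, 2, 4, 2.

Using the convergent recurrence p_i = a_i*p_{i-1} + p_{i-2}, q_i = a_i*q_{i-1} + q_{i-2} with p_{-2}=0, p_{-1}=1, q_{-2}=1, q_{-1}=0:
  i=0: a_0=3, p_0 = 3*1 + 0 = 3, q_0 = 3*0 + 1 = 1.
  i=1: a_1=2, p_1 = 2*3 + 1 = 7, q_1 = 2*1 + 0 = 2.
  i=2: a_2=4, p_2 = 4*7 + 3 = 31, q_2 = 4*2 + 1 = 9.
  i=3: a_3=2, p_3 = 2*31 + 7 = 69, q_3 = 2*9 + 2 = 20.

3/1, 7/2, 31/9, 69/20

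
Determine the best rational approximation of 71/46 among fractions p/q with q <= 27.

Expand x = 71/46 as a continued fraction with the Euclidean algorithm:
  71 = 1*46 + 25, so a_0 = 1.
  46 = 1*25 + 21, so a_1 = 1.
  25 = 1*21 + 4, so a_2 = 1.
  21 = 5*4 + 1, so a_3 = 5.
  4 = 4*1 + 0, so a_4 = 4.
so x = [1; 1, 1, 5, 4].
Convergents (p_i = a_i*p_{i-1} + p_{i-2}, q_i = a_i*q_{i-1} + q_{i-2} with p_{-2}=0, p_{-1}=1, q_{-2}=1, q_{-1}=0), until the denominator exceeds 27:
  i=0: a_0=1, p_0 = 1*1 + 0 = 1, q_0 = 1*0 + 1 = 1.
  i=1: a_1=1, p_1 = 1*1 + 1 = 2, q_1 = 1*1 + 0 = 1.
  i=2: a_2=1, p_2 = 1*2 + 1 = 3, q_2 = 1*1 + 1 = 2.
  i=3: a_3=5, p_3 = 5*3 + 2 = 17, q_3 = 5*2 + 1 = 11.
  i=4: a_4=4, p_4 = 4*17 + 3 = 71, q_4 = 4*11 + 2 = 46.
q_4 = 46 > 27, so the last convergent with denominator <= 27 is p_3/q_3 = 17/11.
The closest fraction with denominator <= 27 is either p_3/q_3 or the intermediate fraction (k*p_3 + p_2)/(k*q_3 + q_2) with the largest k >= 1 whose denominator stays <= 27; these approach x as k grows, and every other convergent or intermediate fraction in range is farther away.
Largest k: floor((27 - q_2)/q_3) = floor((27 - 2)/11) = 2.
That gives (2*17 + 3)/(2*11 + 2) = 37/24.
Compare the errors: |x - 17/11| = |71*11 - 17*46|/(46*11) = 1/506, and |x - 37/24| = |71*24 - 37*46|/(46*24) = 2/1104.
Cross-multiplying, 2*506 = 1012 < 1104 = 1*1104, so 2/1104 is smaller: the intermediate fraction 37/24 is closer to x than 17/11.

37/24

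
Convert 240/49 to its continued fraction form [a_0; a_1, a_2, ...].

[4; 1, 8, 1, 4]

Run the Euclidean algorithm on 240 and 49; the successive quotients are the partial quotients a_0, a_1, ... (each step inverts the fractional part left over by the previous one):
  240 = 4*49 + 44, so a_0 = 4.
  49 = 1*44 + 5, so a_1 = 1.
  44 = 8*5 + 4, so a_2 = 8.
  5 = 1*4 + 1, so a_3 = 1.
  4 = 4*1 + 0, so a_4 = 4.
The remainder reaches 0 after 5 divisions, so the expansion has 5 partial quotients, read off in order.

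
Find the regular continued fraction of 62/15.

[4; 7, 2]

Run the Euclidean algorithm on 62 and 15; the successive quotients are the partial quotients a_0, a_1, ... (each step inverts the fractional part left over by the previous one):
  62 = 4*15 + 2, so a_0 = 4.
  15 = 7*2 + 1, so a_1 = 7.
  2 = 2*1 + 0, so a_2 = 2.
The remainder reaches 0 after 3 divisions, so the expansion has 3 partial quotients, read off in order.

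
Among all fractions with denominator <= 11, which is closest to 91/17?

Expand x = 91/17 as a continued fraction with the Euclidean algorithm:
  91 = 5*17 + 6, so a_0 = 5.
  17 = 2*6 + 5, so a_1 = 2.
  6 = 1*5 + 1, so a_2 = 1.
  5 = 5*1 + 0, so a_3 = 5.
so x = [5; 2, 1, 5].
Convergents (p_i = a_i*p_{i-1} + p_{i-2}, q_i = a_i*q_{i-1} + q_{i-2} with p_{-2}=0, p_{-1}=1, q_{-2}=1, q_{-1}=0), until the denominator exceeds 11:
  i=0: a_0=5, p_0 = 5*1 + 0 = 5, q_0 = 5*0 + 1 = 1.
  i=1: a_1=2, p_1 = 2*5 + 1 = 11, q_1 = 2*1 + 0 = 2.
  i=2: a_2=1, p_2 = 1*11 + 5 = 16, q_2 = 1*2 + 1 = 3.
  i=3: a_3=5, p_3 = 5*16 + 11 = 91, q_3 = 5*3 + 2 = 17.
q_3 = 17 > 11, so the last convergent with denominator <= 11 is p_2/q_2 = 16/3.
The closest fraction with denominator <= 11 is either p_2/q_2 or the intermediate fraction (k*p_2 + p_1)/(k*q_2 + q_1) with the largest k >= 1 whose denominator stays <= 11; these approach x as k grows, and every other convergent or intermediate fraction in range is farther away.
Largest k: floor((11 - q_1)/q_2) = floor((11 - 2)/3) = 3.
That gives (3*16 + 11)/(3*3 + 2) = 59/11.
Compare the errors: |x - 16/3| = |91*3 - 16*17|/(17*3) = 1/51, and |x - 59/11| = |91*11 - 59*17|/(17*11) = 2/187.
Cross-multiplying, 2*51 = 102 < 187 = 1*187, so 2/187 is smaller: the intermediate fraction 59/11 is closer to x than 16/3.

59/11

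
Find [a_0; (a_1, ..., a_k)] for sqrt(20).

[4; (2, 8)]

Write x_i = (sqrt(20) + m_i)/d_i with (m_0, d_0) = (0, 1). a_0 = floor(sqrt(20)) = 4, since 4^2 = 16 <= 20 < 25 = 5^2.
Iterate m_{i+1} = d_i*a_i - m_i, d_{i+1} = (20 - m_{i+1}^2)/d_i, a_{i+1} = floor((a_0 + m_{i+1})/d_{i+1}):
  m_1 = 1*4 - 0 = 4, d_1 = (20 - 4^2)/1 = 4/1 = 4, a_1 = floor((4 + 4)/4) = 2.
  m_2 = 4*2 - 4 = 4, d_2 = (20 - 4^2)/4 = 4/4 = 1, a_2 = floor((4 + 4)/1) = 8.
  m_3 = 1*8 - 4 = 4, d_3 = (20 - 4^2)/1 = 4/1 = 4: (m_3, d_3) = (m_1, d_1) = (4, 4), so from here the quotients repeat a_1, a_2; the period length is 2.
Hence the expansion of sqrt(20) is a_0 = 4 followed by the repeating block 2, 8 (period 2).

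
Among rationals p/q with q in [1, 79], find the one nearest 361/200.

74/41

Expand x = 361/200 as a continued fraction with the Euclidean algorithm:
  361 = 1*200 + 161, so a_0 = 1.
  200 = 1*161 + 39, so a_1 = 1.
  161 = 4*39 + 5, so a_2 = 4.
  39 = 7*5 + 4, so a_3 = 7.
  5 = 1*4 + 1, so a_4 = 1.
  4 = 4*1 + 0, so a_5 = 4.
so x = [1; 1, 4, 7, 1, 4].
Convergents (p_i = a_i*p_{i-1} + p_{i-2}, q_i = a_i*q_{i-1} + q_{i-2} with p_{-2}=0, p_{-1}=1, q_{-2}=1, q_{-1}=0), until the denominator exceeds 79:
  i=0: a_0=1, p_0 = 1*1 + 0 = 1, q_0 = 1*0 + 1 = 1.
  i=1: a_1=1, p_1 = 1*1 + 1 = 2, q_1 = 1*1 + 0 = 1.
  i=2: a_2=4, p_2 = 4*2 + 1 = 9, q_2 = 4*1 + 1 = 5.
  i=3: a_3=7, p_3 = 7*9 + 2 = 65, q_3 = 7*5 + 1 = 36.
  i=4: a_4=1, p_4 = 1*65 + 9 = 74, q_4 = 1*36 + 5 = 41.
  i=5: a_5=4, p_5 = 4*74 + 65 = 361, q_5 = 4*41 + 36 = 200.
q_5 = 200 > 79, so the last convergent with denominator <= 79 is p_4/q_4 = 74/41.
The closest fraction with denominator <= 79 is either p_4/q_4 or the intermediate fraction (k*p_4 + p_3)/(k*q_4 + q_3) with the largest k >= 1 whose denominator stays <= 79; these approach x as k grows, and every other convergent or intermediate fraction in range is farther away.
Largest k: floor((79 - q_3)/q_4) = floor((79 - 36)/41) = 1.
That gives (1*74 + 65)/(1*41 + 36) = 139/77.
Compare the errors: |x - 74/41| = |361*41 - 74*200|/(200*41) = 1/8200, and |x - 139/77| = |361*77 - 139*200|/(200*77) = 3/15400.
Cross-multiplying, 1*15400 = 15400 < 24600 = 3*8200, so 1/8200 is smaller: the convergent 74/41 is closer to x than 139/77.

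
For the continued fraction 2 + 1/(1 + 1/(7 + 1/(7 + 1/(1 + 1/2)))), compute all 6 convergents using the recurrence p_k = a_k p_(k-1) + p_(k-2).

2/1, 3/1, 23/8, 164/57, 187/65, 538/187

Using the convergent recurrence p_i = a_i*p_{i-1} + p_{i-2}, q_i = a_i*q_{i-1} + q_{i-2} with p_{-2}=0, p_{-1}=1, q_{-2}=1, q_{-1}=0:
  i=0: a_0=2, p_0 = 2*1 + 0 = 2, q_0 = 2*0 + 1 = 1.
  i=1: a_1=1, p_1 = 1*2 + 1 = 3, q_1 = 1*1 + 0 = 1.
  i=2: a_2=7, p_2 = 7*3 + 2 = 23, q_2 = 7*1 + 1 = 8.
  i=3: a_3=7, p_3 = 7*23 + 3 = 164, q_3 = 7*8 + 1 = 57.
  i=4: a_4=1, p_4 = 1*164 + 23 = 187, q_4 = 1*57 + 8 = 65.
  i=5: a_5=2, p_5 = 2*187 + 164 = 538, q_5 = 2*65 + 57 = 187.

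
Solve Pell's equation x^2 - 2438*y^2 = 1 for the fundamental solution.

First expand sqrt(2438) as a continued fraction. With x_i = (sqrt(2438) + m_i)/d_i and (m_0, d_0) = (0, 1): a_0 = floor(sqrt(2438)) = 49, since 49^2 = 2401 <= 2438 < 2500 = 50^2.
Iterate m_{i+1} = d_i*a_i - m_i, d_{i+1} = (2438 - m_{i+1}^2)/d_i, a_{i+1} = floor((a_0 + m_{i+1})/d_{i+1}):
  m_1 = 1*49 - 0 = 49, d_1 = (2438 - 49^2)/1 = 37/1 = 37, a_1 = floor((49 + 49)/37) = 2.
  m_2 = 37*2 - 49 = 25, d_2 = (2438 - 25^2)/37 = 1813/37 = 49, a_2 = floor((49 + 25)/49) = 1.
  m_3 = 49*1 - 25 = 24, d_3 = (2438 - 24^2)/49 = 1862/49 = 38, a_3 = floor((49 + 24)/38) = 1.
  m_4 = 38*1 - 24 = 14, d_4 = (2438 - 14^2)/38 = 2242/38 = 59, a_4 = floor((49 + 14)/59) = 1.
  m_5 = 59*1 - 14 = 45, d_5 = (2438 - 45^2)/59 = 413/59 = 7, a_5 = floor((49 + 45)/7) = 13.
  m_6 = 7*13 - 45 = 46, d_6 = (2438 - 46^2)/7 = 322/7 = 46, a_6 = floor((49 + 46)/46) = 2.
  m_7 = 46*2 - 46 = 46, d_7 = (2438 - 46^2)/46 = 322/46 = 7, a_7 = floor((49 + 46)/7) = 13.
  m_8 = 7*13 - 46 = 45, d_8 = (2438 - 45^2)/7 = 413/7 = 59, a_8 = floor((49 + 45)/59) = 1.
  m_9 = 59*1 - 45 = 14, d_9 = (2438 - 14^2)/59 = 2242/59 = 38, a_9 = floor((49 + 14)/38) = 1.
  m_10 = 38*1 - 14 = 24, d_10 = (2438 - 24^2)/38 = 1862/38 = 49, a_10 = floor((49 + 24)/49) = 1.
  m_11 = 49*1 - 24 = 25, d_11 = (2438 - 25^2)/49 = 1813/49 = 37, a_11 = floor((49 + 25)/37) = 2.
  m_12 = 37*2 - 25 = 49, d_12 = (2438 - 49^2)/37 = 37/37 = 1, a_12 = floor((49 + 49)/1) = 98.
  m_13 = 1*98 - 49 = 49, d_13 = (2438 - 49^2)/1 = 37/1 = 37: (m_13, d_13) = (m_1, d_1) = (49, 37), so from here the quotients repeat a_1, ..., a_12; the period length is 12.
So sqrt(2438) = [49; (2, 1, 1, 1, 13, 2, 13, 1, 1, 1, 2, 98)] with period length k = 12.
k is even, so the fundamental solution of x^2 - 2438y^2 = 1 is (p_{k-1}, q_{k-1}) = (p_11, q_11); compute convergents through index 11.
Convergents (p_i = a_i*p_{i-1} + p_{i-2}, q_i = a_i*q_{i-1} + q_{i-2} with p_{-2}=0, p_{-1}=1, q_{-2}=1, q_{-1}=0):
  i=0: a_0=49, p_0 = 49*1 + 0 = 49, q_0 = 49*0 + 1 = 1.
  i=1: a_1=2, p_1 = 2*49 + 1 = 99, q_1 = 2*1 + 0 = 2.
  i=2: a_2=1, p_2 = 1*99 + 49 = 148, q_2 = 1*2 + 1 = 3.
  i=3: a_3=1, p_3 = 1*148 + 99 = 247, q_3 = 1*3 + 2 = 5.
  i=4: a_4=1, p_4 = 1*247 + 148 = 395, q_4 = 1*5 + 3 = 8.
  i=5: a_5=13, p_5 = 13*395 + 247 = 5382, q_5 = 13*8 + 5 = 109.
  i=6: a_6=2, p_6 = 2*5382 + 395 = 11159, q_6 = 2*109 + 8 = 226.
  i=7: a_7=13, p_7 = 13*11159 + 5382 = 150449, q_7 = 13*226 + 109 = 3047.
  i=8: a_8=1, p_8 = 1*150449 + 11159 = 161608, q_8 = 1*3047 + 226 = 3273.
  i=9: a_9=1, p_9 = 1*161608 + 150449 = 312057, q_9 = 1*3273 + 3047 = 6320.
  i=10: a_10=1, p_10 = 1*312057 + 161608 = 473665, q_10 = 1*6320 + 3273 = 9593.
  i=11: a_11=2, p_11 = 2*473665 + 312057 = 1259387, q_11 = 2*9593 + 6320 = 25506.
Check: 1259387^2 - 2438*25506^2 = 1586055615769 - 1586055615768 = 1, so (x, y) = (1259387, 25506) solves the equation, and by the theorem it is the least positive solution.

(x, y) = (1259387, 25506)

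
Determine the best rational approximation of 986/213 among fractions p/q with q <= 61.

125/27

Expand x = 986/213 as a continued fraction with the Euclidean algorithm:
  986 = 4*213 + 134, so a_0 = 4.
  213 = 1*134 + 79, so a_1 = 1.
  134 = 1*79 + 55, so a_2 = 1.
  79 = 1*55 + 24, so a_3 = 1.
  55 = 2*24 + 7, so a_4 = 2.
  24 = 3*7 + 3, so a_5 = 3.
  7 = 2*3 + 1, so a_6 = 2.
  3 = 3*1 + 0, so a_7 = 3.
so x = [4; 1, 1, 1, 2, 3, 2, 3].
Convergents (p_i = a_i*p_{i-1} + p_{i-2}, q_i = a_i*q_{i-1} + q_{i-2} with p_{-2}=0, p_{-1}=1, q_{-2}=1, q_{-1}=0), until the denominator exceeds 61:
  i=0: a_0=4, p_0 = 4*1 + 0 = 4, q_0 = 4*0 + 1 = 1.
  i=1: a_1=1, p_1 = 1*4 + 1 = 5, q_1 = 1*1 + 0 = 1.
  i=2: a_2=1, p_2 = 1*5 + 4 = 9, q_2 = 1*1 + 1 = 2.
  i=3: a_3=1, p_3 = 1*9 + 5 = 14, q_3 = 1*2 + 1 = 3.
  i=4: a_4=2, p_4 = 2*14 + 9 = 37, q_4 = 2*3 + 2 = 8.
  i=5: a_5=3, p_5 = 3*37 + 14 = 125, q_5 = 3*8 + 3 = 27.
  i=6: a_6=2, p_6 = 2*125 + 37 = 287, q_6 = 2*27 + 8 = 62.
q_6 = 62 > 61, so the last convergent with denominator <= 61 is p_5/q_5 = 125/27.
The closest fraction with denominator <= 61 is either p_5/q_5 or the intermediate fraction (k*p_5 + p_4)/(k*q_5 + q_4) with the largest k >= 1 whose denominator stays <= 61; these approach x as k grows, and every other convergent or intermediate fraction in range is farther away.
Largest k: floor((61 - q_4)/q_5) = floor((61 - 8)/27) = 1.
That gives (1*125 + 37)/(1*27 + 8) = 162/35.
Compare the errors: |x - 125/27| = |986*27 - 125*213|/(213*27) = 3/5751, and |x - 162/35| = |986*35 - 162*213|/(213*35) = 4/7455.
Cross-multiplying, 3*7455 = 22365 < 23004 = 4*5751, so 3/5751 is smaller: the convergent 125/27 is closer to x than 162/35.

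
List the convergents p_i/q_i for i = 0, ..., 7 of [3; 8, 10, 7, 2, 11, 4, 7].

Using the convergent recurrence p_i = a_i*p_{i-1} + p_{i-2}, q_i = a_i*q_{i-1} + q_{i-2} with p_{-2}=0, p_{-1}=1, q_{-2}=1, q_{-1}=0:
  i=0: a_0=3, p_0 = 3*1 + 0 = 3, q_0 = 3*0 + 1 = 1.
  i=1: a_1=8, p_1 = 8*3 + 1 = 25, q_1 = 8*1 + 0 = 8.
  i=2: a_2=10, p_2 = 10*25 + 3 = 253, q_2 = 10*8 + 1 = 81.
  i=3: a_3=7, p_3 = 7*253 + 25 = 1796, q_3 = 7*81 + 8 = 575.
  i=4: a_4=2, p_4 = 2*1796 + 253 = 3845, q_4 = 2*575 + 81 = 1231.
  i=5: a_5=11, p_5 = 11*3845 + 1796 = 44091, q_5 = 11*1231 + 575 = 14116.
  i=6: a_6=4, p_6 = 4*44091 + 3845 = 180209, q_6 = 4*14116 + 1231 = 57695.
  i=7: a_7=7, p_7 = 7*180209 + 44091 = 1305554, q_7 = 7*57695 + 14116 = 417981.

3/1, 25/8, 253/81, 1796/575, 3845/1231, 44091/14116, 180209/57695, 1305554/417981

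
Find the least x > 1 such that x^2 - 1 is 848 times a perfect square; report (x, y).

(x, y) = (66249, 2275)

First expand sqrt(848) as a continued fraction. With x_i = (sqrt(848) + m_i)/d_i and (m_0, d_0) = (0, 1): a_0 = floor(sqrt(848)) = 29, since 29^2 = 841 <= 848 < 900 = 30^2.
Iterate m_{i+1} = d_i*a_i - m_i, d_{i+1} = (848 - m_{i+1}^2)/d_i, a_{i+1} = floor((a_0 + m_{i+1})/d_{i+1}):
  m_1 = 1*29 - 0 = 29, d_1 = (848 - 29^2)/1 = 7/1 = 7, a_1 = floor((29 + 29)/7) = 8.
  m_2 = 7*8 - 29 = 27, d_2 = (848 - 27^2)/7 = 119/7 = 17, a_2 = floor((29 + 27)/17) = 3.
  m_3 = 17*3 - 27 = 24, d_3 = (848 - 24^2)/17 = 272/17 = 16, a_3 = floor((29 + 24)/16) = 3.
  m_4 = 16*3 - 24 = 24, d_4 = (848 - 24^2)/16 = 272/16 = 17, a_4 = floor((29 + 24)/17) = 3.
  m_5 = 17*3 - 24 = 27, d_5 = (848 - 27^2)/17 = 119/17 = 7, a_5 = floor((29 + 27)/7) = 8.
  m_6 = 7*8 - 27 = 29, d_6 = (848 - 29^2)/7 = 7/7 = 1, a_6 = floor((29 + 29)/1) = 58.
  m_7 = 1*58 - 29 = 29, d_7 = (848 - 29^2)/1 = 7/1 = 7: (m_7, d_7) = (m_1, d_1) = (29, 7), so from here the quotients repeat a_1, ..., a_6; the period length is 6.
So sqrt(848) = [29; (8, 3, 3, 3, 8, 58)] with period length k = 6.
k is even, so the fundamental solution of x^2 - 848y^2 = 1 is (p_{k-1}, q_{k-1}) = (p_5, q_5); compute convergents through index 5.
Convergents (p_i = a_i*p_{i-1} + p_{i-2}, q_i = a_i*q_{i-1} + q_{i-2} with p_{-2}=0, p_{-1}=1, q_{-2}=1, q_{-1}=0):
  i=0: a_0=29, p_0 = 29*1 + 0 = 29, q_0 = 29*0 + 1 = 1.
  i=1: a_1=8, p_1 = 8*29 + 1 = 233, q_1 = 8*1 + 0 = 8.
  i=2: a_2=3, p_2 = 3*233 + 29 = 728, q_2 = 3*8 + 1 = 25.
  i=3: a_3=3, p_3 = 3*728 + 233 = 2417, q_3 = 3*25 + 8 = 83.
  i=4: a_4=3, p_4 = 3*2417 + 728 = 7979, q_4 = 3*83 + 25 = 274.
  i=5: a_5=8, p_5 = 8*7979 + 2417 = 66249, q_5 = 8*274 + 83 = 2275.
Check: 66249^2 - 848*2275^2 = 4388930001 - 4388930000 = 1, so (x, y) = (66249, 2275) solves the equation, and by the theorem it is the least positive solution.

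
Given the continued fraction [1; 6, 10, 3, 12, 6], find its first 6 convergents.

1/1, 7/6, 71/61, 220/189, 2711/2329, 16486/14163

Using the convergent recurrence p_i = a_i*p_{i-1} + p_{i-2}, q_i = a_i*q_{i-1} + q_{i-2} with p_{-2}=0, p_{-1}=1, q_{-2}=1, q_{-1}=0:
  i=0: a_0=1, p_0 = 1*1 + 0 = 1, q_0 = 1*0 + 1 = 1.
  i=1: a_1=6, p_1 = 6*1 + 1 = 7, q_1 = 6*1 + 0 = 6.
  i=2: a_2=10, p_2 = 10*7 + 1 = 71, q_2 = 10*6 + 1 = 61.
  i=3: a_3=3, p_3 = 3*71 + 7 = 220, q_3 = 3*61 + 6 = 189.
  i=4: a_4=12, p_4 = 12*220 + 71 = 2711, q_4 = 12*189 + 61 = 2329.
  i=5: a_5=6, p_5 = 6*2711 + 220 = 16486, q_5 = 6*2329 + 189 = 14163.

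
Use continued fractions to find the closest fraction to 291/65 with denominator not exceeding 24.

Expand x = 291/65 as a continued fraction with the Euclidean algorithm:
  291 = 4*65 + 31, so a_0 = 4.
  65 = 2*31 + 3, so a_1 = 2.
  31 = 10*3 + 1, so a_2 = 10.
  3 = 3*1 + 0, so a_3 = 3.
so x = [4; 2, 10, 3].
Convergents (p_i = a_i*p_{i-1} + p_{i-2}, q_i = a_i*q_{i-1} + q_{i-2} with p_{-2}=0, p_{-1}=1, q_{-2}=1, q_{-1}=0), until the denominator exceeds 24:
  i=0: a_0=4, p_0 = 4*1 + 0 = 4, q_0 = 4*0 + 1 = 1.
  i=1: a_1=2, p_1 = 2*4 + 1 = 9, q_1 = 2*1 + 0 = 2.
  i=2: a_2=10, p_2 = 10*9 + 4 = 94, q_2 = 10*2 + 1 = 21.
  i=3: a_3=3, p_3 = 3*94 + 9 = 291, q_3 = 3*21 + 2 = 65.
q_3 = 65 > 24, so the last convergent with denominator <= 24 is p_2/q_2 = 94/21.
The closest fraction with denominator <= 24 is either p_2/q_2 or the intermediate fraction (k*p_2 + p_1)/(k*q_2 + q_1) with the largest k >= 1 whose denominator stays <= 24; these approach x as k grows, and every other convergent or intermediate fraction in range is farther away.
Largest k: floor((24 - q_1)/q_2) = floor((24 - 2)/21) = 1.
That gives (1*94 + 9)/(1*21 + 2) = 103/23.
Compare the errors: |x - 94/21| = |291*21 - 94*65|/(65*21) = 1/1365, and |x - 103/23| = |291*23 - 103*65|/(65*23) = 2/1495.
Cross-multiplying, 1*1495 = 1495 < 2730 = 2*1365, so 1/1365 is smaller: the convergent 94/21 is closer to x than 103/23.

94/21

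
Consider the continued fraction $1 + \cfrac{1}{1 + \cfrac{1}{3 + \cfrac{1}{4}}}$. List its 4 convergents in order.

Using the convergent recurrence p_i = a_i*p_{i-1} + p_{i-2}, q_i = a_i*q_{i-1} + q_{i-2} with p_{-2}=0, p_{-1}=1, q_{-2}=1, q_{-1}=0:
  i=0: a_0=1, p_0 = 1*1 + 0 = 1, q_0 = 1*0 + 1 = 1.
  i=1: a_1=1, p_1 = 1*1 + 1 = 2, q_1 = 1*1 + 0 = 1.
  i=2: a_2=3, p_2 = 3*2 + 1 = 7, q_2 = 3*1 + 1 = 4.
  i=3: a_3=4, p_3 = 4*7 + 2 = 30, q_3 = 4*4 + 1 = 17.

1/1, 2/1, 7/4, 30/17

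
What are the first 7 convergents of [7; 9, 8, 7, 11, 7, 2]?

7/1, 64/9, 519/73, 3697/520, 41186/5793, 291999/41071, 625184/87935

Using the convergent recurrence p_i = a_i*p_{i-1} + p_{i-2}, q_i = a_i*q_{i-1} + q_{i-2} with p_{-2}=0, p_{-1}=1, q_{-2}=1, q_{-1}=0:
  i=0: a_0=7, p_0 = 7*1 + 0 = 7, q_0 = 7*0 + 1 = 1.
  i=1: a_1=9, p_1 = 9*7 + 1 = 64, q_1 = 9*1 + 0 = 9.
  i=2: a_2=8, p_2 = 8*64 + 7 = 519, q_2 = 8*9 + 1 = 73.
  i=3: a_3=7, p_3 = 7*519 + 64 = 3697, q_3 = 7*73 + 9 = 520.
  i=4: a_4=11, p_4 = 11*3697 + 519 = 41186, q_4 = 11*520 + 73 = 5793.
  i=5: a_5=7, p_5 = 7*41186 + 3697 = 291999, q_5 = 7*5793 + 520 = 41071.
  i=6: a_6=2, p_6 = 2*291999 + 41186 = 625184, q_6 = 2*41071 + 5793 = 87935.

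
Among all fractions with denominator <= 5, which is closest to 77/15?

Expand x = 77/15 as a continued fraction with the Euclidean algorithm:
  77 = 5*15 + 2, so a_0 = 5.
  15 = 7*2 + 1, so a_1 = 7.
  2 = 2*1 + 0, so a_2 = 2.
so x = [5; 7, 2].
Convergents (p_i = a_i*p_{i-1} + p_{i-2}, q_i = a_i*q_{i-1} + q_{i-2} with p_{-2}=0, p_{-1}=1, q_{-2}=1, q_{-1}=0), until the denominator exceeds 5:
  i=0: a_0=5, p_0 = 5*1 + 0 = 5, q_0 = 5*0 + 1 = 1.
  i=1: a_1=7, p_1 = 7*5 + 1 = 36, q_1 = 7*1 + 0 = 7.
q_1 = 7 > 5, so the last convergent with denominator <= 5 is p_0/q_0 = 5/1.
The closest fraction with denominator <= 5 is either p_0/q_0 or the intermediate fraction (k*p_0 + p_{-1})/(k*q_0 + q_{-1}) with the largest k >= 1 whose denominator stays <= 5; these approach x as k grows, and every other convergent or intermediate fraction in range is farther away.
Largest k: floor((5 - q_{-1})/q_0) = floor((5 - 0)/1) = 5 (using the seeds p_{-1} = 1, q_{-1} = 0).
That gives (5*5 + 1)/(5*1 + 0) = 26/5.
Compare the errors: |x - 5/1| = |77*1 - 5*15|/(15*1) = 2/15, and |x - 26/5| = |77*5 - 26*15|/(15*5) = 5/75.
Cross-multiplying, 5*15 = 75 < 150 = 2*75, so 5/75 is smaller: the intermediate fraction 26/5 is closer to x than 5/1.

26/5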